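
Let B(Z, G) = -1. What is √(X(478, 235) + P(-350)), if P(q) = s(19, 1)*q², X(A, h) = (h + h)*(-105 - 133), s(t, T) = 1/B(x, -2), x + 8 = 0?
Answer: 6*I*√6510 ≈ 484.11*I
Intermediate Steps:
x = -8 (x = -8 + 0 = -8)
s(t, T) = -1 (s(t, T) = 1/(-1) = -1)
X(A, h) = -476*h (X(A, h) = (2*h)*(-238) = -476*h)
P(q) = -q²
√(X(478, 235) + P(-350)) = √(-476*235 - 1*(-350)²) = √(-111860 - 1*122500) = √(-111860 - 122500) = √(-234360) = 6*I*√6510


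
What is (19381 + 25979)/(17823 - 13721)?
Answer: 3240/293 ≈ 11.058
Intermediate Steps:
(19381 + 25979)/(17823 - 13721) = 45360/4102 = 45360*(1/4102) = 3240/293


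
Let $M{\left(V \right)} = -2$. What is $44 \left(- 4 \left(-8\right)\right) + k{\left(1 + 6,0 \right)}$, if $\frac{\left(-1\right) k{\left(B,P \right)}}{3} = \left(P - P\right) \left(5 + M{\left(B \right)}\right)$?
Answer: $1408$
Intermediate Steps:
$k{\left(B,P \right)} = 0$ ($k{\left(B,P \right)} = - 3 \left(P - P\right) \left(5 - 2\right) = - 3 \cdot 0 \cdot 3 = \left(-3\right) 0 = 0$)
$44 \left(- 4 \left(-8\right)\right) + k{\left(1 + 6,0 \right)} = 44 \left(- 4 \left(-8\right)\right) + 0 = 44 \left(\left(-1\right) \left(-32\right)\right) + 0 = 44 \cdot 32 + 0 = 1408 + 0 = 1408$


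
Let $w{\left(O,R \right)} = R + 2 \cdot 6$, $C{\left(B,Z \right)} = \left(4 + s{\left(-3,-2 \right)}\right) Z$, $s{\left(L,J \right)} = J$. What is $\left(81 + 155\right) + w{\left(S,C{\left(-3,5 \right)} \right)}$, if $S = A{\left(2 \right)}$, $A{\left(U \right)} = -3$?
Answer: $258$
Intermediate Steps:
$S = -3$
$C{\left(B,Z \right)} = 2 Z$ ($C{\left(B,Z \right)} = \left(4 - 2\right) Z = 2 Z$)
$w{\left(O,R \right)} = 12 + R$ ($w{\left(O,R \right)} = R + 12 = 12 + R$)
$\left(81 + 155\right) + w{\left(S,C{\left(-3,5 \right)} \right)} = \left(81 + 155\right) + \left(12 + 2 \cdot 5\right) = 236 + \left(12 + 10\right) = 236 + 22 = 258$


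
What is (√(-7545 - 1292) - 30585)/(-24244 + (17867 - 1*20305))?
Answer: 10195/8894 - I*√8837/26682 ≈ 1.1463 - 0.0035232*I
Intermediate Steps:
(√(-7545 - 1292) - 30585)/(-24244 + (17867 - 1*20305)) = (√(-8837) - 30585)/(-24244 + (17867 - 20305)) = (I*√8837 - 30585)/(-24244 - 2438) = (-30585 + I*√8837)/(-26682) = (-30585 + I*√8837)*(-1/26682) = 10195/8894 - I*√8837/26682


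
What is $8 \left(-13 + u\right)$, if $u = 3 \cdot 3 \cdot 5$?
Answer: $256$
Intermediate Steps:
$u = 45$ ($u = 9 \cdot 5 = 45$)
$8 \left(-13 + u\right) = 8 \left(-13 + 45\right) = 8 \cdot 32 = 256$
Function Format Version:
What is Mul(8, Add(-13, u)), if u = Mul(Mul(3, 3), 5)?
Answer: 256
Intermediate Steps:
u = 45 (u = Mul(9, 5) = 45)
Mul(8, Add(-13, u)) = Mul(8, Add(-13, 45)) = Mul(8, 32) = 256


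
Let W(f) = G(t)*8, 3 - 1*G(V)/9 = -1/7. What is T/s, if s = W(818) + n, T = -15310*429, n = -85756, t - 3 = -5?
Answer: 2089815/27214 ≈ 76.792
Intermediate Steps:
t = -2 (t = 3 - 5 = -2)
G(V) = 198/7 (G(V) = 27 - (-9)/7 = 27 - 9*(-⅐) = 27 + 9/7 = 198/7)
W(f) = 1584/7 (W(f) = (198/7)*8 = 1584/7)
T = -6567990
s = -598708/7 (s = 1584/7 - 85756 = -598708/7 ≈ -85530.)
T/s = -6567990/(-598708/7) = -6567990*(-7/598708) = 2089815/27214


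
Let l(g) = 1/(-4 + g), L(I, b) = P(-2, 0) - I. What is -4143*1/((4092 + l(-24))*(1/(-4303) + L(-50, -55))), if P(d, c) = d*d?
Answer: -499165212/26622761575 ≈ -0.018750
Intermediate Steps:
P(d, c) = d**2
L(I, b) = 4 - I (L(I, b) = (-2)**2 - I = 4 - I)
-4143*1/((4092 + l(-24))*(1/(-4303) + L(-50, -55))) = -4143*1/((4092 + 1/(-4 - 24))*(1/(-4303) + (4 - 1*(-50)))) = -4143*1/((4092 + 1/(-28))*(-1/4303 + (4 + 50))) = -4143*1/((4092 - 1/28)*(-1/4303 + 54)) = -4143/((232361/4303)*(114575/28)) = -4143/26622761575/120484 = -4143*120484/26622761575 = -499165212/26622761575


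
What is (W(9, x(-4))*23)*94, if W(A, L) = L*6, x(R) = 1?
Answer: 12972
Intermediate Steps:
W(A, L) = 6*L
(W(9, x(-4))*23)*94 = ((6*1)*23)*94 = (6*23)*94 = 138*94 = 12972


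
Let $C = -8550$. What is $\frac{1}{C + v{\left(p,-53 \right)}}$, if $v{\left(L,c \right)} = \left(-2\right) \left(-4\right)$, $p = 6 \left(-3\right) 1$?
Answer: $- \frac{1}{8542} \approx -0.00011707$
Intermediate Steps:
$p = -18$ ($p = \left(-18\right) 1 = -18$)
$v{\left(L,c \right)} = 8$
$\frac{1}{C + v{\left(p,-53 \right)}} = \frac{1}{-8550 + 8} = \frac{1}{-8542} = - \frac{1}{8542}$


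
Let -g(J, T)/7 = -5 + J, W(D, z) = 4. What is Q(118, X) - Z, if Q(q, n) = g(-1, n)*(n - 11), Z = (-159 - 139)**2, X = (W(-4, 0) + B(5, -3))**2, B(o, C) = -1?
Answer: -88888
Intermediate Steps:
g(J, T) = 35 - 7*J (g(J, T) = -7*(-5 + J) = 35 - 7*J)
X = 9 (X = (4 - 1)**2 = 3**2 = 9)
Z = 88804 (Z = (-298)**2 = 88804)
Q(q, n) = -462 + 42*n (Q(q, n) = (35 - 7*(-1))*(n - 11) = (35 + 7)*(-11 + n) = 42*(-11 + n) = -462 + 42*n)
Q(118, X) - Z = (-462 + 42*9) - 1*88804 = (-462 + 378) - 88804 = -84 - 88804 = -88888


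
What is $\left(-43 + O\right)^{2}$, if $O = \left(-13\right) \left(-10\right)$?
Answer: $7569$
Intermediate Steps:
$O = 130$
$\left(-43 + O\right)^{2} = \left(-43 + 130\right)^{2} = 87^{2} = 7569$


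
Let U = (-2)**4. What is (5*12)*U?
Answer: 960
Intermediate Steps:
U = 16
(5*12)*U = (5*12)*16 = 60*16 = 960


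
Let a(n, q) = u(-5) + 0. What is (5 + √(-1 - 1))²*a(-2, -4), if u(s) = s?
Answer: -115 - 50*I*√2 ≈ -115.0 - 70.711*I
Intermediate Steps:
a(n, q) = -5 (a(n, q) = -5 + 0 = -5)
(5 + √(-1 - 1))²*a(-2, -4) = (5 + √(-1 - 1))²*(-5) = (5 + √(-2))²*(-5) = (5 + I*√2)²*(-5) = -5*(5 + I*√2)²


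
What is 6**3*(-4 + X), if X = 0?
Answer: -864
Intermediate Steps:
6**3*(-4 + X) = 6**3*(-4 + 0) = 216*(-4) = -864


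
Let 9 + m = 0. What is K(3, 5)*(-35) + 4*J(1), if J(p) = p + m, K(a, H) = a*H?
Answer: -557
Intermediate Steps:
m = -9 (m = -9 + 0 = -9)
K(a, H) = H*a
J(p) = -9 + p (J(p) = p - 9 = -9 + p)
K(3, 5)*(-35) + 4*J(1) = (5*3)*(-35) + 4*(-9 + 1) = 15*(-35) + 4*(-8) = -525 - 32 = -557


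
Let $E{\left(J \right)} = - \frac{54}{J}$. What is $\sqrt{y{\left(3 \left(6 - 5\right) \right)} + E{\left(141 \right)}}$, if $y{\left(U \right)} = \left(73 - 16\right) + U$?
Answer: $\frac{\sqrt{131694}}{47} \approx 7.7212$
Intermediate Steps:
$y{\left(U \right)} = 57 + U$
$\sqrt{y{\left(3 \left(6 - 5\right) \right)} + E{\left(141 \right)}} = \sqrt{\left(57 + 3 \left(6 - 5\right)\right) - \frac{54}{141}} = \sqrt{\left(57 + 3 \cdot 1\right) - \frac{18}{47}} = \sqrt{\left(57 + 3\right) - \frac{18}{47}} = \sqrt{60 - \frac{18}{47}} = \sqrt{\frac{2802}{47}} = \frac{\sqrt{131694}}{47}$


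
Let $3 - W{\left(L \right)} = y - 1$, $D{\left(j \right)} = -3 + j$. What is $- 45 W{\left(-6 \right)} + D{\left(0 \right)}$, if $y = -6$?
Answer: $-453$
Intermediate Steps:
$W{\left(L \right)} = 10$ ($W{\left(L \right)} = 3 - \left(-6 - 1\right) = 3 - -7 = 3 + 7 = 10$)
$- 45 W{\left(-6 \right)} + D{\left(0 \right)} = \left(-45\right) 10 + \left(-3 + 0\right) = -450 - 3 = -453$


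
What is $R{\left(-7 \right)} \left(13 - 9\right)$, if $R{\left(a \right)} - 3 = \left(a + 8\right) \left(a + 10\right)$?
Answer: $24$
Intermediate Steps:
$R{\left(a \right)} = 3 + \left(8 + a\right) \left(10 + a\right)$ ($R{\left(a \right)} = 3 + \left(a + 8\right) \left(a + 10\right) = 3 + \left(8 + a\right) \left(10 + a\right)$)
$R{\left(-7 \right)} \left(13 - 9\right) = \left(83 + \left(-7\right)^{2} + 18 \left(-7\right)\right) \left(13 - 9\right) = \left(83 + 49 - 126\right) 4 = 6 \cdot 4 = 24$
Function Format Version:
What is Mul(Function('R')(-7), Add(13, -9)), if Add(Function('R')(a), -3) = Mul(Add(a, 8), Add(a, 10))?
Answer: 24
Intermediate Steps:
Function('R')(a) = Add(3, Mul(Add(8, a), Add(10, a))) (Function('R')(a) = Add(3, Mul(Add(a, 8), Add(a, 10))) = Add(3, Mul(Add(8, a), Add(10, a))))
Mul(Function('R')(-7), Add(13, -9)) = Mul(Add(83, Pow(-7, 2), Mul(18, -7)), Add(13, -9)) = Mul(Add(83, 49, -126), 4) = Mul(6, 4) = 24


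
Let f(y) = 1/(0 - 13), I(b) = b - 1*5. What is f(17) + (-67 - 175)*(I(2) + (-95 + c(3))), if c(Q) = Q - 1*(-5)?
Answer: 283139/13 ≈ 21780.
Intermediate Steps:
c(Q) = 5 + Q (c(Q) = Q + 5 = 5 + Q)
I(b) = -5 + b (I(b) = b - 5 = -5 + b)
f(y) = -1/13 (f(y) = 1/(-13) = -1/13)
f(17) + (-67 - 175)*(I(2) + (-95 + c(3))) = -1/13 + (-67 - 175)*((-5 + 2) + (-95 + (5 + 3))) = -1/13 - 242*(-3 + (-95 + 8)) = -1/13 - 242*(-3 - 87) = -1/13 - 242*(-90) = -1/13 + 21780 = 283139/13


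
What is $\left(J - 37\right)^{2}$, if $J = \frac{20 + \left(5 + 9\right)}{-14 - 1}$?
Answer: $\frac{346921}{225} \approx 1541.9$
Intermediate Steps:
$J = - \frac{34}{15}$ ($J = \frac{20 + 14}{-15} = 34 \left(- \frac{1}{15}\right) = - \frac{34}{15} \approx -2.2667$)
$\left(J - 37\right)^{2} = \left(- \frac{34}{15} - 37\right)^{2} = \left(- \frac{589}{15}\right)^{2} = \frac{346921}{225}$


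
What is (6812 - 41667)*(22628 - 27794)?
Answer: 180060930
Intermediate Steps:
(6812 - 41667)*(22628 - 27794) = -34855*(-5166) = 180060930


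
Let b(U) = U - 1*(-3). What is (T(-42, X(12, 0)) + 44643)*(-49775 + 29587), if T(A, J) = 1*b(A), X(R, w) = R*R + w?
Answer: -900465552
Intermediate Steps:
b(U) = 3 + U (b(U) = U + 3 = 3 + U)
X(R, w) = w + R² (X(R, w) = R² + w = w + R²)
T(A, J) = 3 + A (T(A, J) = 1*(3 + A) = 3 + A)
(T(-42, X(12, 0)) + 44643)*(-49775 + 29587) = ((3 - 42) + 44643)*(-49775 + 29587) = (-39 + 44643)*(-20188) = 44604*(-20188) = -900465552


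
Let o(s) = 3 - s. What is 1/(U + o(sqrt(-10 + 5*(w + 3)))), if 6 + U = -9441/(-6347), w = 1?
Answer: 6093120/31068409 - 40284409*sqrt(10)/310684090 ≈ -0.21391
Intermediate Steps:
U = -28641/6347 (U = -6 - 9441/(-6347) = -6 - 9441*(-1/6347) = -6 + 9441/6347 = -28641/6347 ≈ -4.5125)
1/(U + o(sqrt(-10 + 5*(w + 3)))) = 1/(-28641/6347 + (3 - sqrt(-10 + 5*(1 + 3)))) = 1/(-28641/6347 + (3 - sqrt(-10 + 5*4))) = 1/(-28641/6347 + (3 - sqrt(-10 + 20))) = 1/(-28641/6347 + (3 - sqrt(10))) = 1/(-9600/6347 - sqrt(10))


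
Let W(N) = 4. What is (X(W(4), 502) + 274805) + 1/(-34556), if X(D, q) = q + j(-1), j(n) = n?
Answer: 9513474135/34556 ≈ 2.7531e+5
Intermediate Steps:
X(D, q) = -1 + q (X(D, q) = q - 1 = -1 + q)
(X(W(4), 502) + 274805) + 1/(-34556) = ((-1 + 502) + 274805) + 1/(-34556) = (501 + 274805) - 1/34556 = 275306 - 1/34556 = 9513474135/34556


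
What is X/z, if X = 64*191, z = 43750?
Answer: 6112/21875 ≈ 0.27941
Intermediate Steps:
X = 12224
X/z = 12224/43750 = 12224*(1/43750) = 6112/21875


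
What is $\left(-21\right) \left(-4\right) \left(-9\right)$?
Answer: $-756$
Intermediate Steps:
$\left(-21\right) \left(-4\right) \left(-9\right) = 84 \left(-9\right) = -756$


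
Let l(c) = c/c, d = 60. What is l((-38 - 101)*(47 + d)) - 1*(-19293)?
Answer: 19294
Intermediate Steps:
l(c) = 1
l((-38 - 101)*(47 + d)) - 1*(-19293) = 1 - 1*(-19293) = 1 + 19293 = 19294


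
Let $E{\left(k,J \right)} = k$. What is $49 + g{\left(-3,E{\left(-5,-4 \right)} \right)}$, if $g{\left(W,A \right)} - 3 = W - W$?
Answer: $52$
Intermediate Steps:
$g{\left(W,A \right)} = 3$ ($g{\left(W,A \right)} = 3 + \left(W - W\right) = 3 + 0 = 3$)
$49 + g{\left(-3,E{\left(-5,-4 \right)} \right)} = 49 + 3 = 52$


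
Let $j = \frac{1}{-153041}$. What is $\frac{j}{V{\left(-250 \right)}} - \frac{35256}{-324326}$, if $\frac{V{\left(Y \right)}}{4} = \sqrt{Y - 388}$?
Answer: $\frac{17628}{162163} + \frac{i \sqrt{638}}{390560632} \approx 0.10871 + 6.4673 \cdot 10^{-8} i$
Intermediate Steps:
$j = - \frac{1}{153041} \approx -6.5342 \cdot 10^{-6}$
$V{\left(Y \right)} = 4 \sqrt{-388 + Y}$ ($V{\left(Y \right)} = 4 \sqrt{Y - 388} = 4 \sqrt{-388 + Y}$)
$\frac{j}{V{\left(-250 \right)}} - \frac{35256}{-324326} = - \frac{1}{153041 \cdot 4 \sqrt{-388 - 250}} - \frac{35256}{-324326} = - \frac{1}{153041 \cdot 4 \sqrt{-638}} - - \frac{17628}{162163} = - \frac{1}{153041 \cdot 4 i \sqrt{638}} + \frac{17628}{162163} = - \frac{\left(- \frac{1}{2552}\right) i \sqrt{638}}{153041} + \frac{17628}{162163} = \frac{i \sqrt{638}}{390560632} + \frac{17628}{162163} = \frac{17628}{162163} + \frac{i \sqrt{638}}{390560632}$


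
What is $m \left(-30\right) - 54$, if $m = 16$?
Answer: $-534$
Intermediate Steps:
$m \left(-30\right) - 54 = 16 \left(-30\right) - 54 = -480 - 54 = -534$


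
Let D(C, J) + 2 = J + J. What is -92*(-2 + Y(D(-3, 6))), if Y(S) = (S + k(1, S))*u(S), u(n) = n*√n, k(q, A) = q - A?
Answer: 184 - 920*√10 ≈ -2725.3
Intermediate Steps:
D(C, J) = -2 + 2*J (D(C, J) = -2 + (J + J) = -2 + 2*J)
u(n) = n^(3/2)
Y(S) = S^(3/2) (Y(S) = (S + (1 - S))*S^(3/2) = 1*S^(3/2) = S^(3/2))
-92*(-2 + Y(D(-3, 6))) = -92*(-2 + (-2 + 2*6)^(3/2)) = -92*(-2 + (-2 + 12)^(3/2)) = -92*(-2 + 10^(3/2)) = -92*(-2 + 10*√10) = 184 - 920*√10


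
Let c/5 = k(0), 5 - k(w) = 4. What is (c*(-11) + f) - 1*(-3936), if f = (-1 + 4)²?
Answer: 3890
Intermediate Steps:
k(w) = 1 (k(w) = 5 - 1*4 = 5 - 4 = 1)
f = 9 (f = 3² = 9)
c = 5 (c = 5*1 = 5)
(c*(-11) + f) - 1*(-3936) = (5*(-11) + 9) - 1*(-3936) = (-55 + 9) + 3936 = -46 + 3936 = 3890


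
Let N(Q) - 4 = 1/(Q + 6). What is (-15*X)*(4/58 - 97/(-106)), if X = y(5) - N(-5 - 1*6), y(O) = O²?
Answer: -9075/29 ≈ -312.93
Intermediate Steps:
N(Q) = 4 + 1/(6 + Q) (N(Q) = 4 + 1/(Q + 6) = 4 + 1/(6 + Q))
X = 106/5 (X = 5² - (25 + 4*(-5 - 1*6))/(6 + (-5 - 1*6)) = 25 - (25 + 4*(-5 - 6))/(6 + (-5 - 6)) = 25 - (25 + 4*(-11))/(6 - 11) = 25 - (25 - 44)/(-5) = 25 - (-1)*(-19)/5 = 25 - 1*19/5 = 25 - 19/5 = 106/5 ≈ 21.200)
(-15*X)*(4/58 - 97/(-106)) = (-15*106/5)*(4/58 - 97/(-106)) = -318*(4*(1/58) - 97*(-1/106)) = -318*(2/29 + 97/106) = -318*3025/3074 = -9075/29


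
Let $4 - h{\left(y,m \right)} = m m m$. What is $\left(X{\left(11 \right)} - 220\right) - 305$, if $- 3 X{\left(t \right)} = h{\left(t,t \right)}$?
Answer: $- \frac{248}{3} \approx -82.667$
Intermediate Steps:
$h{\left(y,m \right)} = 4 - m^{3}$ ($h{\left(y,m \right)} = 4 - m m m = 4 - m^{2} m = 4 - m^{3}$)
$X{\left(t \right)} = - \frac{4}{3} + \frac{t^{3}}{3}$ ($X{\left(t \right)} = - \frac{4 - t^{3}}{3} = - \frac{4}{3} + \frac{t^{3}}{3}$)
$\left(X{\left(11 \right)} - 220\right) - 305 = \left(\left(- \frac{4}{3} + \frac{11^{3}}{3}\right) - 220\right) - 305 = \left(\left(- \frac{4}{3} + \frac{1}{3} \cdot 1331\right) - 220\right) - 305 = \left(\left(- \frac{4}{3} + \frac{1331}{3}\right) - 220\right) - 305 = \left(\frac{1327}{3} - 220\right) - 305 = \frac{667}{3} - 305 = - \frac{248}{3}$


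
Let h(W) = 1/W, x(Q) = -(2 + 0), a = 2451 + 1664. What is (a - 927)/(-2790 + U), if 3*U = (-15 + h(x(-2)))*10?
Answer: -9564/8525 ≈ -1.1219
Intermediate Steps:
a = 4115
x(Q) = -2 (x(Q) = -1*2 = -2)
U = -155/3 (U = ((-15 + 1/(-2))*10)/3 = ((-15 - ½)*10)/3 = (-31/2*10)/3 = (⅓)*(-155) = -155/3 ≈ -51.667)
(a - 927)/(-2790 + U) = (4115 - 927)/(-2790 - 155/3) = 3188/(-8525/3) = 3188*(-3/8525) = -9564/8525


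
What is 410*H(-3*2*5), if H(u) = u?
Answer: -12300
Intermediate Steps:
410*H(-3*2*5) = 410*(-3*2*5) = 410*(-6*5) = 410*(-30) = -12300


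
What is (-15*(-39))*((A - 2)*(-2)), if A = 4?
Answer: -2340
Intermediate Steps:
(-15*(-39))*((A - 2)*(-2)) = (-15*(-39))*((4 - 2)*(-2)) = 585*(2*(-2)) = 585*(-4) = -2340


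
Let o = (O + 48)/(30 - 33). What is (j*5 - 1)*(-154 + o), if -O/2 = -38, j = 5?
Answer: -4688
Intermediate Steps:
O = 76 (O = -2*(-38) = 76)
o = -124/3 (o = (76 + 48)/(30 - 33) = 124/(-3) = 124*(-⅓) = -124/3 ≈ -41.333)
(j*5 - 1)*(-154 + o) = (5*5 - 1)*(-154 - 124/3) = (25 - 1)*(-586/3) = 24*(-586/3) = -4688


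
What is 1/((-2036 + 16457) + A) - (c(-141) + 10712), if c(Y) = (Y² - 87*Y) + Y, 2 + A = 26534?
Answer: -1749471206/40953 ≈ -42719.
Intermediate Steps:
A = 26532 (A = -2 + 26534 = 26532)
c(Y) = Y² - 86*Y
1/((-2036 + 16457) + A) - (c(-141) + 10712) = 1/((-2036 + 16457) + 26532) - (-141*(-86 - 141) + 10712) = 1/(14421 + 26532) - (-141*(-227) + 10712) = 1/40953 - (32007 + 10712) = 1/40953 - 1*42719 = 1/40953 - 42719 = -1749471206/40953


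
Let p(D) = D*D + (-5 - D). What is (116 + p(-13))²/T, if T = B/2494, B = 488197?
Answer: 214107406/488197 ≈ 438.57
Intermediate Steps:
T = 488197/2494 ≈ 195.75
p(D) = -5 + D² - D (p(D) = D² + (-5 - D) = -5 + D² - D)
(116 + p(-13))²/T = (116 + (-5 + (-13)² - 1*(-13)))²/(488197/2494) = (116 + (-5 + 169 + 13))²*(2494/488197) = (116 + 177)²*(2494/488197) = 293²*(2494/488197) = 85849*(2494/488197) = 214107406/488197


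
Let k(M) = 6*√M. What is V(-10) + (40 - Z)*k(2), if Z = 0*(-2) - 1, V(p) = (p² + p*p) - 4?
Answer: 196 + 246*√2 ≈ 543.90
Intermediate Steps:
V(p) = -4 + 2*p² (V(p) = (p² + p²) - 4 = 2*p² - 4 = -4 + 2*p²)
Z = -1 (Z = 0 - 1 = -1)
V(-10) + (40 - Z)*k(2) = (-4 + 2*(-10)²) + (40 - 1*(-1))*(6*√2) = (-4 + 2*100) + (40 + 1)*(6*√2) = (-4 + 200) + 41*(6*√2) = 196 + 246*√2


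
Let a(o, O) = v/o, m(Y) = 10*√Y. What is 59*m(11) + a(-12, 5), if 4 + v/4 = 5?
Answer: -⅓ + 590*√11 ≈ 1956.5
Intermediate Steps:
v = 4 (v = -16 + 4*5 = -16 + 20 = 4)
a(o, O) = 4/o
59*m(11) + a(-12, 5) = 59*(10*√11) + 4/(-12) = 590*√11 + 4*(-1/12) = 590*√11 - ⅓ = -⅓ + 590*√11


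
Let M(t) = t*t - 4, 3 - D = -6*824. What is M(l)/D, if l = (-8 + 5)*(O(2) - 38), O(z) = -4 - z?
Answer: 17420/4947 ≈ 3.5213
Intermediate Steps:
D = 4947 (D = 3 - (-6)*824 = 3 - 1*(-4944) = 3 + 4944 = 4947)
l = 132 (l = (-8 + 5)*((-4 - 1*2) - 38) = -3*((-4 - 2) - 38) = -3*(-6 - 38) = -3*(-44) = 132)
M(t) = -4 + t**2 (M(t) = t**2 - 4 = -4 + t**2)
M(l)/D = (-4 + 132**2)/4947 = (-4 + 17424)*(1/4947) = 17420*(1/4947) = 17420/4947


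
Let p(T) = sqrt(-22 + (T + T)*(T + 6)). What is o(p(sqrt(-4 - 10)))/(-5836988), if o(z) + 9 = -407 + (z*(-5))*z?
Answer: 83/2918494 + 15*I*sqrt(14)/1459247 ≈ 2.8439e-5 + 3.8462e-5*I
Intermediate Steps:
p(T) = sqrt(-22 + 2*T*(6 + T)) (p(T) = sqrt(-22 + (2*T)*(6 + T)) = sqrt(-22 + 2*T*(6 + T)))
o(z) = -416 - 5*z**2 (o(z) = -9 + (-407 + (z*(-5))*z) = -9 + (-407 + (-5*z)*z) = -9 + (-407 - 5*z**2) = -416 - 5*z**2)
o(p(sqrt(-4 - 10)))/(-5836988) = (-416 - (-250 + 60*sqrt(-4 - 10)))/(-5836988) = (-416 - (-250 + 60*I*sqrt(14)))*(-1/5836988) = (-416 - 5*(-50 + 12*I*sqrt(14)))*(-1/5836988) = (-416 + (250 - 60*I*sqrt(14)))*(-1/5836988) = (-166 - 60*I*sqrt(14))*(-1/5836988) = 83/2918494 + 15*I*sqrt(14)/1459247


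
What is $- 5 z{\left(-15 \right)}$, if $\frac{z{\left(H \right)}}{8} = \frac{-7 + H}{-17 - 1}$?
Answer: $- \frac{440}{9} \approx -48.889$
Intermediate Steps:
$z{\left(H \right)} = \frac{28}{9} - \frac{4 H}{9}$ ($z{\left(H \right)} = 8 \frac{-7 + H}{-17 - 1} = 8 \frac{-7 + H}{-18} = 8 \left(-7 + H\right) \left(- \frac{1}{18}\right) = 8 \left(\frac{7}{18} - \frac{H}{18}\right) = \frac{28}{9} - \frac{4 H}{9}$)
$- 5 z{\left(-15 \right)} = - 5 \left(\frac{28}{9} - - \frac{20}{3}\right) = - 5 \left(\frac{28}{9} + \frac{20}{3}\right) = \left(-5\right) \frac{88}{9} = - \frac{440}{9}$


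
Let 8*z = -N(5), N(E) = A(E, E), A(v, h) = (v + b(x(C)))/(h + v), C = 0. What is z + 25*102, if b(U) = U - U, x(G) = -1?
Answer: 40799/16 ≈ 2549.9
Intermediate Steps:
b(U) = 0
A(v, h) = v/(h + v) (A(v, h) = (v + 0)/(h + v) = v/(h + v))
N(E) = ½ (N(E) = E/(E + E) = E/((2*E)) = E*(1/(2*E)) = ½)
z = -1/16 (z = (-1*½)/8 = (⅛)*(-½) = -1/16 ≈ -0.062500)
z + 25*102 = -1/16 + 25*102 = -1/16 + 2550 = 40799/16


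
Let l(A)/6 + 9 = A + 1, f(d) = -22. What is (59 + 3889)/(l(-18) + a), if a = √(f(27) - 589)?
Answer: -47376/1919 - 3948*I*√611/24947 ≈ -24.688 - 3.9118*I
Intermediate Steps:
l(A) = -48 + 6*A (l(A) = -54 + 6*(A + 1) = -54 + 6*(1 + A) = -54 + (6 + 6*A) = -48 + 6*A)
a = I*√611 (a = √(-22 - 589) = √(-611) = I*√611 ≈ 24.718*I)
(59 + 3889)/(l(-18) + a) = (59 + 3889)/((-48 + 6*(-18)) + I*√611) = 3948/((-48 - 108) + I*√611) = 3948/(-156 + I*√611)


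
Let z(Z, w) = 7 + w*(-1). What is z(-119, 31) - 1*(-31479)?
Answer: 31455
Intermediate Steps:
z(Z, w) = 7 - w
z(-119, 31) - 1*(-31479) = (7 - 1*31) - 1*(-31479) = (7 - 31) + 31479 = -24 + 31479 = 31455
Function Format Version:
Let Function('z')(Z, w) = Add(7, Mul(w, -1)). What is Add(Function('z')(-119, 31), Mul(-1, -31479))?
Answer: 31455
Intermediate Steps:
Function('z')(Z, w) = Add(7, Mul(-1, w))
Add(Function('z')(-119, 31), Mul(-1, -31479)) = Add(Add(7, Mul(-1, 31)), Mul(-1, -31479)) = Add(Add(7, -31), 31479) = Add(-24, 31479) = 31455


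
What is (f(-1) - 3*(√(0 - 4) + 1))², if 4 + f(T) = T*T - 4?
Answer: 64 + 120*I ≈ 64.0 + 120.0*I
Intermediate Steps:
f(T) = -8 + T² (f(T) = -4 + (T*T - 4) = -4 + (T² - 4) = -4 + (-4 + T²) = -8 + T²)
(f(-1) - 3*(√(0 - 4) + 1))² = ((-8 + (-1)²) - 3*(√(0 - 4) + 1))² = ((-8 + 1) - 3*(√(-4) + 1))² = (-7 - 3*(2*I + 1))² = (-7 - 3*(1 + 2*I))² = (-7 + (-3 - 6*I))² = (-10 - 6*I)²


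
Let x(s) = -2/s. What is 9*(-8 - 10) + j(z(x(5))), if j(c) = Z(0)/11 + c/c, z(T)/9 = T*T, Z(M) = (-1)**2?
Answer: -1770/11 ≈ -160.91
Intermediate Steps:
Z(M) = 1
z(T) = 9*T**2 (z(T) = 9*(T*T) = 9*T**2)
j(c) = 12/11 (j(c) = 1/11 + c/c = 1*(1/11) + 1 = 1/11 + 1 = 12/11)
9*(-8 - 10) + j(z(x(5))) = 9*(-8 - 10) + 12/11 = 9*(-18) + 12/11 = -162 + 12/11 = -1770/11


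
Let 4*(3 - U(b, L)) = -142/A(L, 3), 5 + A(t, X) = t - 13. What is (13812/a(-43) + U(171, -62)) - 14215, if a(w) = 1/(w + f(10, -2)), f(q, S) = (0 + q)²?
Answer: 123691449/160 ≈ 7.7307e+5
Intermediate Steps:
f(q, S) = q²
A(t, X) = -18 + t (A(t, X) = -5 + (t - 13) = -5 + (-13 + t) = -18 + t)
U(b, L) = 3 + 71/(2*(-18 + L)) (U(b, L) = 3 - (-71)/(2*(-18 + L)) = 3 + 71/(2*(-18 + L)))
a(w) = 1/(100 + w) (a(w) = 1/(w + 10²) = 1/(w + 100) = 1/(100 + w))
(13812/a(-43) + U(171, -62)) - 14215 = (13812/(1/(100 - 43)) + (-37 + 6*(-62))/(2*(-18 - 62))) - 14215 = (13812/(1/57) + (½)*(-37 - 372)/(-80)) - 14215 = (13812/(1/57) + (½)*(-1/80)*(-409)) - 14215 = (13812*57 + 409/160) - 14215 = (787284 + 409/160) - 14215 = 125965849/160 - 14215 = 123691449/160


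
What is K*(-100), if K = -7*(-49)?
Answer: -34300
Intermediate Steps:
K = 343
K*(-100) = 343*(-100) = -34300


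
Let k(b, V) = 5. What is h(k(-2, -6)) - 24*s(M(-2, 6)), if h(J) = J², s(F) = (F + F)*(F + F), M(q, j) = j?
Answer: -3431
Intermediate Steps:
s(F) = 4*F² (s(F) = (2*F)*(2*F) = 4*F²)
h(k(-2, -6)) - 24*s(M(-2, 6)) = 5² - 24*4*6² = 25 - 24*4*36 = 25 - 24*144 = 25 - 1*3456 = 25 - 3456 = -3431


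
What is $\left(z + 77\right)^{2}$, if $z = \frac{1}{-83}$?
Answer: $\frac{40832100}{6889} \approx 5927.1$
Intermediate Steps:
$z = - \frac{1}{83} \approx -0.012048$
$\left(z + 77\right)^{2} = \left(- \frac{1}{83} + 77\right)^{2} = \left(\frac{6390}{83}\right)^{2} = \frac{40832100}{6889}$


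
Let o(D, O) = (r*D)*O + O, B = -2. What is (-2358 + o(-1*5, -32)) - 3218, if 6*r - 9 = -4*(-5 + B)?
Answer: -13864/3 ≈ -4621.3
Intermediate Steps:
r = 37/6 (r = 3/2 + (-4*(-5 - 2))/6 = 3/2 + (-4*(-7))/6 = 3/2 + (⅙)*28 = 3/2 + 14/3 = 37/6 ≈ 6.1667)
o(D, O) = O + 37*D*O/6 (o(D, O) = (37*D/6)*O + O = 37*D*O/6 + O = O + 37*D*O/6)
(-2358 + o(-1*5, -32)) - 3218 = (-2358 + (⅙)*(-32)*(6 + 37*(-1*5))) - 3218 = (-2358 + (⅙)*(-32)*(6 + 37*(-5))) - 3218 = (-2358 + (⅙)*(-32)*(6 - 185)) - 3218 = (-2358 + (⅙)*(-32)*(-179)) - 3218 = (-2358 + 2864/3) - 3218 = -4210/3 - 3218 = -13864/3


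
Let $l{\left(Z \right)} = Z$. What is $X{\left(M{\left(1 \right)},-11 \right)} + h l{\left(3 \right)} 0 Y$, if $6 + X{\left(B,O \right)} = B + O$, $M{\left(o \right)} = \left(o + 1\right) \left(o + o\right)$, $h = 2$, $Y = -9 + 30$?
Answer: $-13$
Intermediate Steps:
$Y = 21$
$M{\left(o \right)} = 2 o \left(1 + o\right)$ ($M{\left(o \right)} = \left(1 + o\right) 2 o = 2 o \left(1 + o\right)$)
$X{\left(B,O \right)} = -6 + B + O$ ($X{\left(B,O \right)} = -6 + \left(B + O\right) = -6 + B + O$)
$X{\left(M{\left(1 \right)},-11 \right)} + h l{\left(3 \right)} 0 Y = \left(-6 + 2 \cdot 1 \left(1 + 1\right) - 11\right) + 2 \cdot 3 \cdot 0 \cdot 21 = \left(-6 + 2 \cdot 1 \cdot 2 - 11\right) + 6 \cdot 0 \cdot 21 = \left(-6 + 4 - 11\right) + 0 \cdot 21 = -13 + 0 = -13$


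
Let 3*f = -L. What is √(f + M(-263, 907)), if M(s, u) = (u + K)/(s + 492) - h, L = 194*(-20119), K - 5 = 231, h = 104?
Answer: 5*√24559938789/687 ≈ 1140.6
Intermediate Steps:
K = 236 (K = 5 + 231 = 236)
L = -3903086
M(s, u) = -104 + (236 + u)/(492 + s) (M(s, u) = (u + 236)/(s + 492) - 1*104 = (236 + u)/(492 + s) - 104 = -104 + (236 + u)/(492 + s))
f = 3903086/3 (f = (-1*(-3903086))/3 = (⅓)*3903086 = 3903086/3 ≈ 1.3010e+6)
√(f + M(-263, 907)) = √(3903086/3 + (-50932 + 907 - 104*(-263))/(492 - 263)) = √(3903086/3 + (-50932 + 907 + 27352)/229) = √(3903086/3 + (1/229)*(-22673)) = √(3903086/3 - 22673/229) = √(893738675/687) = 5*√24559938789/687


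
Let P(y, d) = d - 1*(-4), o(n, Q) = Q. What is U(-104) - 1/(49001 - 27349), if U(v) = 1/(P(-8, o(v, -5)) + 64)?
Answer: 21589/1364076 ≈ 0.015827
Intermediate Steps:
P(y, d) = 4 + d (P(y, d) = d + 4 = 4 + d)
U(v) = 1/63 (U(v) = 1/((4 - 5) + 64) = 1/(-1 + 64) = 1/63)
U(-104) - 1/(49001 - 27349) = 1/63 - 1/(49001 - 27349) = 1/63 - 1/21652 = 21589/1364076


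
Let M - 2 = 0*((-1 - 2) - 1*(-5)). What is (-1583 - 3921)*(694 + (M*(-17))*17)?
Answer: -638464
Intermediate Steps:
M = 2 (M = 2 + 0*((-1 - 2) - 1*(-5)) = 2 + 0*(-3 + 5) = 2 + 0*2 = 2 + 0 = 2)
(-1583 - 3921)*(694 + (M*(-17))*17) = (-1583 - 3921)*(694 + (2*(-17))*17) = -5504*(694 - 34*17) = -5504*(694 - 578) = -5504*116 = -638464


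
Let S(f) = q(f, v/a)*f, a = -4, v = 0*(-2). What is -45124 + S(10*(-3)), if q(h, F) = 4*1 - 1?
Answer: -45214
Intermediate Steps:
v = 0
q(h, F) = 3 (q(h, F) = 4 - 1 = 3)
S(f) = 3*f
-45124 + S(10*(-3)) = -45124 + 3*(10*(-3)) = -45124 + 3*(-30) = -45124 - 90 = -45214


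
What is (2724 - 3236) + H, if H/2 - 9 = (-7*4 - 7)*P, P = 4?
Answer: -774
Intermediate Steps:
H = -262 (H = 18 + 2*((-7*4 - 7)*4) = 18 + 2*((-28 - 7)*4) = 18 + 2*(-35*4) = 18 + 2*(-140) = 18 - 280 = -262)
(2724 - 3236) + H = (2724 - 3236) - 262 = -512 - 262 = -774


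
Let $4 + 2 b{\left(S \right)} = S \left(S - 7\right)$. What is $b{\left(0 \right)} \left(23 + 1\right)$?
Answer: $-48$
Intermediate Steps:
$b{\left(S \right)} = -2 + \frac{S \left(-7 + S\right)}{2}$ ($b{\left(S \right)} = -2 + \frac{S \left(S - 7\right)}{2} = -2 + \frac{S \left(-7 + S\right)}{2}$)
$b{\left(0 \right)} \left(23 + 1\right) = \left(-2 + \frac{0^{2}}{2} - 0\right) \left(23 + 1\right) = \left(-2 + \frac{1}{2} \cdot 0 + 0\right) 24 = \left(-2 + 0 + 0\right) 24 = \left(-2\right) 24 = -48$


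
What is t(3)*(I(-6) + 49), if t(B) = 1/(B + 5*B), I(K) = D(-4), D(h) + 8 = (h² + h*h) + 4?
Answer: 77/18 ≈ 4.2778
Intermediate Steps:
D(h) = -4 + 2*h² (D(h) = -8 + ((h² + h*h) + 4) = -8 + ((h² + h²) + 4) = -8 + (2*h² + 4) = -8 + (4 + 2*h²) = -4 + 2*h²)
I(K) = 28 (I(K) = -4 + 2*(-4)² = -4 + 2*16 = -4 + 32 = 28)
t(B) = 1/(6*B)
t(3)*(I(-6) + 49) = ((⅙)/3)*(28 + 49) = ((⅙)*(⅓))*77 = (1/18)*77 = 77/18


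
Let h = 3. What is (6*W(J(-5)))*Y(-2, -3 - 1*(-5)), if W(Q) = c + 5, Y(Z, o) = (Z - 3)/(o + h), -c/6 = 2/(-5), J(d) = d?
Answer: -222/5 ≈ -44.400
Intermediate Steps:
c = 12/5 (c = -12/(-5) = -12*(-1)/5 = -6*(-⅖) = 12/5 ≈ 2.4000)
Y(Z, o) = (-3 + Z)/(3 + o) (Y(Z, o) = (Z - 3)/(o + 3) = (-3 + Z)/(3 + o))
W(Q) = 37/5 (W(Q) = 12/5 + 5 = 37/5)
(6*W(J(-5)))*Y(-2, -3 - 1*(-5)) = (6*(37/5))*((-3 - 2)/(3 + (-3 - 1*(-5)))) = 222*(-5/(3 + (-3 + 5)))/5 = 222*(-5/(3 + 2))/5 = 222*(-5/5)/5 = 222*((⅕)*(-5))/5 = (222/5)*(-1) = -222/5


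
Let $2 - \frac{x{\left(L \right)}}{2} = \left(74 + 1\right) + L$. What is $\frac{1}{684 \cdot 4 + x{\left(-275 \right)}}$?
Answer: $\frac{1}{3140} \approx 0.00031847$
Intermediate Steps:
$x{\left(L \right)} = -146 - 2 L$ ($x{\left(L \right)} = 4 - 2 \left(\left(74 + 1\right) + L\right) = 4 - 2 \left(75 + L\right) = 4 - \left(150 + 2 L\right) = -146 - 2 L$)
$\frac{1}{684 \cdot 4 + x{\left(-275 \right)}} = \frac{1}{684 \cdot 4 - -404} = \frac{1}{2736 + \left(-146 + 550\right)} = \frac{1}{2736 + 404} = \frac{1}{3140}$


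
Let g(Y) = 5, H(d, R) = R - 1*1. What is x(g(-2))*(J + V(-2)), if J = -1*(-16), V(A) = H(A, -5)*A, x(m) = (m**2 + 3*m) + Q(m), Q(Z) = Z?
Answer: 1260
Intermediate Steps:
H(d, R) = -1 + R (H(d, R) = R - 1 = -1 + R)
x(m) = m**2 + 4*m (x(m) = (m**2 + 3*m) + m = m**2 + 4*m)
V(A) = -6*A (V(A) = (-1 - 5)*A = -6*A)
J = 16
x(g(-2))*(J + V(-2)) = (5*(4 + 5))*(16 - 6*(-2)) = (5*9)*(16 + 12) = 45*28 = 1260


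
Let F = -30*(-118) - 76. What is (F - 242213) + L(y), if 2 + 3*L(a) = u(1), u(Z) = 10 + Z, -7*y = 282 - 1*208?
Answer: -238746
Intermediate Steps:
y = -74/7 (y = -(282 - 1*208)/7 = -(282 - 208)/7 = -⅐*74 = -74/7 ≈ -10.571)
F = 3464 (F = 3540 - 76 = 3464)
L(a) = 3 (L(a) = -⅔ + (10 + 1)/3 = -⅔ + (⅓)*11 = -⅔ + 11/3 = 3)
(F - 242213) + L(y) = (3464 - 242213) + 3 = -238749 + 3 = -238746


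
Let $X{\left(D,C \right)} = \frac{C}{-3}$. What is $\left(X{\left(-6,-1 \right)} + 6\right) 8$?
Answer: $\frac{152}{3} \approx 50.667$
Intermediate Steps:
$X{\left(D,C \right)} = - \frac{C}{3}$ ($X{\left(D,C \right)} = C \left(- \frac{1}{3}\right) = - \frac{C}{3}$)
$\left(X{\left(-6,-1 \right)} + 6\right) 8 = \left(\left(- \frac{1}{3}\right) \left(-1\right) + 6\right) 8 = \left(\frac{1}{3} + 6\right) 8 = \frac{19}{3} \cdot 8 = \frac{152}{3}$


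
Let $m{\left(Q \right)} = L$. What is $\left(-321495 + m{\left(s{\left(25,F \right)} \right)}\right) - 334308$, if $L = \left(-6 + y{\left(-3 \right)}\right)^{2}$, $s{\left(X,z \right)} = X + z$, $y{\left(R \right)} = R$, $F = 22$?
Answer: $-655722$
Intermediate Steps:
$L = 81$ ($L = \left(-6 - 3\right)^{2} = \left(-9\right)^{2} = 81$)
$m{\left(Q \right)} = 81$
$\left(-321495 + m{\left(s{\left(25,F \right)} \right)}\right) - 334308 = \left(-321495 + 81\right) - 334308 = -321414 - 334308 = -655722$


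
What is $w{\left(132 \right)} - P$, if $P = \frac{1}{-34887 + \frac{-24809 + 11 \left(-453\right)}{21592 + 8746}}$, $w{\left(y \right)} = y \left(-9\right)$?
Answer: $- \frac{89815479149}{75602257} \approx -1188.0$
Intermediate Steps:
$w{\left(y \right)} = - 9 y$
$P = - \frac{2167}{75602257}$ ($P = \frac{1}{-34887 + \frac{-24809 - 4983}{30338}} = \frac{1}{-34887 - \frac{2128}{2167}} = \frac{1}{- \frac{75602257}{2167}} = - \frac{2167}{75602257} \approx -2.8663 \cdot 10^{-5}$)
$w{\left(132 \right)} - P = \left(-9\right) 132 - - \frac{2167}{75602257} = -1188 + \frac{2167}{75602257} = - \frac{89815479149}{75602257}$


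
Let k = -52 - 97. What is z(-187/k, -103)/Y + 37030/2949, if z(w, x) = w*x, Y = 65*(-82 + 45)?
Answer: 13326316039/1056759405 ≈ 12.611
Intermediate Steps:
k = -149
Y = -2405 (Y = 65*(-37) = -2405)
z(-187/k, -103)/Y + 37030/2949 = (-187/(-149)*(-103))/(-2405) + 37030/2949 = (-187*(-1/149)*(-103))*(-1/2405) + 37030*(1/2949) = ((187/149)*(-103))*(-1/2405) + 37030/2949 = -19261/149*(-1/2405) + 37030/2949 = 19261/358345 + 37030/2949 = 13326316039/1056759405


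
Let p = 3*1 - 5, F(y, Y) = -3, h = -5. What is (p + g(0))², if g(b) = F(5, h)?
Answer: 25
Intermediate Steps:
g(b) = -3
p = -2 (p = 3 - 5 = -2)
(p + g(0))² = (-2 - 3)² = (-5)² = 25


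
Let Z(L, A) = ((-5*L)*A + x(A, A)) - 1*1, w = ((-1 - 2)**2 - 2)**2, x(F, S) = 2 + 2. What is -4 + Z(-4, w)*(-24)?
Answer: -23596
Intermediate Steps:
x(F, S) = 4
w = 49 (w = ((-3)**2 - 2)**2 = (9 - 2)**2 = 7**2 = 49)
Z(L, A) = 3 - 5*A*L (Z(L, A) = ((-5*L)*A + 4) - 1*1 = (-5*A*L + 4) - 1 = (4 - 5*A*L) - 1 = 3 - 5*A*L)
-4 + Z(-4, w)*(-24) = -4 + (3 - 5*49*(-4))*(-24) = -4 + (3 + 980)*(-24) = -4 + 983*(-24) = -4 - 23592 = -23596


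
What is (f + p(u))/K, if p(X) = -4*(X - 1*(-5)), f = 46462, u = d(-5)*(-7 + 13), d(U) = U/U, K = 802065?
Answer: 46418/802065 ≈ 0.057873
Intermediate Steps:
d(U) = 1
u = 6 (u = 1*(-7 + 13) = 1*6 = 6)
p(X) = -20 - 4*X (p(X) = -4*(X + 5) = -4*(5 + X) = -20 - 4*X)
(f + p(u))/K = (46462 + (-20 - 4*6))/802065 = (46462 + (-20 - 24))*(1/802065) = (46462 - 44)*(1/802065) = 46418*(1/802065) = 46418/802065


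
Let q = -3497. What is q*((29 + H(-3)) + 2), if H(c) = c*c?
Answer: -139880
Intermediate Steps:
H(c) = c²
q*((29 + H(-3)) + 2) = -3497*((29 + (-3)²) + 2) = -3497*((29 + 9) + 2) = -3497*(38 + 2) = -3497*40 = -139880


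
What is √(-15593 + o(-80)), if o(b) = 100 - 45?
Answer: I*√15538 ≈ 124.65*I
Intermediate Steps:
o(b) = 55
√(-15593 + o(-80)) = √(-15593 + 55) = √(-15538) = I*√15538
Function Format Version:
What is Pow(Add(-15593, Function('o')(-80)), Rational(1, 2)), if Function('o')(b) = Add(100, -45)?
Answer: Mul(I, Pow(15538, Rational(1, 2))) ≈ Mul(124.65, I)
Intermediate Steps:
Function('o')(b) = 55
Pow(Add(-15593, Function('o')(-80)), Rational(1, 2)) = Pow(Add(-15593, 55), Rational(1, 2)) = Pow(-15538, Rational(1, 2)) = Mul(I, Pow(15538, Rational(1, 2)))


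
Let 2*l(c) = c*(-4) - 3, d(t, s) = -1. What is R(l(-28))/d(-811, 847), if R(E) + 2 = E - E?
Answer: 2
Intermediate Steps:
l(c) = -3/2 - 2*c (l(c) = (c*(-4) - 3)/2 = (-4*c - 3)/2 = (-3 - 4*c)/2 = -3/2 - 2*c)
R(E) = -2 (R(E) = -2 + (E - E) = -2 + 0 = -2)
R(l(-28))/d(-811, 847) = -2/(-1) = -2*(-1) = 2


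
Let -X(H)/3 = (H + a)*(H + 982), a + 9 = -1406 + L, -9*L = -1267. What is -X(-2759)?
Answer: 64503323/3 ≈ 2.1501e+7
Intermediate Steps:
L = 1267/9 (L = -⅑*(-1267) = 1267/9 ≈ 140.78)
a = -11468/9 (a = -9 + (-1406 + 1267/9) = -9 - 11387/9 = -11468/9 ≈ -1274.2)
X(H) = -3*(982 + H)*(-11468/9 + H) (X(H) = -3*(H - 11468/9)*(H + 982) = -3*(-11468/9 + H)*(982 + H) = -3*(982 + H)*(-11468/9 + H))
-X(-2759) = -(11261576/3 - 3*(-2759)² + (2630/3)*(-2759)) = -(11261576/3 - 3*7612081 - 7256170/3) = -(11261576/3 - 22836243 - 7256170/3) = -1*(-64503323/3) = 64503323/3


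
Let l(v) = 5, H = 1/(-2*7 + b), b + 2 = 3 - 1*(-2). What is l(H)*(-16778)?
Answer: -83890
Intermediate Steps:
b = 3 (b = -2 + (3 - 1*(-2)) = -2 + (3 + 2) = -2 + 5 = 3)
H = -1/11 (H = 1/(-2*7 + 3) = 1/(-14 + 3) = 1/(-11) = -1/11 ≈ -0.090909)
l(H)*(-16778) = 5*(-16778) = -83890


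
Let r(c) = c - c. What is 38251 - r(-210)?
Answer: 38251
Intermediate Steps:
r(c) = 0
38251 - r(-210) = 38251 - 1*0 = 38251 + 0 = 38251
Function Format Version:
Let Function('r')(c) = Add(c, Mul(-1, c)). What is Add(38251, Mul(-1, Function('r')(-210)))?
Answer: 38251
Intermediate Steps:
Function('r')(c) = 0
Add(38251, Mul(-1, Function('r')(-210))) = Add(38251, Mul(-1, 0)) = Add(38251, 0) = 38251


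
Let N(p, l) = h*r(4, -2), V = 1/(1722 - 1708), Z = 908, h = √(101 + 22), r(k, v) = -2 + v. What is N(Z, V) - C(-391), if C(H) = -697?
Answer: 697 - 4*√123 ≈ 652.64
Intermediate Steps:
h = √123 ≈ 11.091
V = 1/14 ≈ 0.071429
N(p, l) = -4*√123 (N(p, l) = √123*(-2 - 2) = √123*(-4) = -4*√123)
N(Z, V) - C(-391) = -4*√123 - 1*(-697) = -4*√123 + 697 = 697 - 4*√123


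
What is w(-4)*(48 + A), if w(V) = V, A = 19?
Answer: -268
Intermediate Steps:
w(-4)*(48 + A) = -4*(48 + 19) = -4*67 = -268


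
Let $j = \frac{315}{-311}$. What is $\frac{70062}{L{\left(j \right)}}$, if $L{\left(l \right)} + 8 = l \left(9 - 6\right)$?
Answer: $- \frac{21789282}{3433} \approx -6347.0$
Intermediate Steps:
$j = - \frac{315}{311}$ ($j = 315 \left(- \frac{1}{311}\right) = - \frac{315}{311} \approx -1.0129$)
$L{\left(l \right)} = -8 + 3 l$ ($L{\left(l \right)} = -8 + l \left(9 - 6\right) = -8 + l 3 = -8 + 3 l$)
$\frac{70062}{L{\left(j \right)}} = \frac{70062}{-8 + 3 \left(- \frac{315}{311}\right)} = \frac{70062}{-8 - \frac{945}{311}} = \frac{70062}{- \frac{3433}{311}} = 70062 \left(- \frac{311}{3433}\right) = - \frac{21789282}{3433}$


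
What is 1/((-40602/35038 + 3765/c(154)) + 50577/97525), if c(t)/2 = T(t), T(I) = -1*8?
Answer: -27336647600/6450155633367 ≈ -0.0042381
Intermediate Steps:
T(I) = -8
c(t) = -16 (c(t) = 2*(-8) = -16)
1/((-40602/35038 + 3765/c(154)) + 50577/97525) = 1/((-40602/35038 + 3765/(-16)) + 50577/97525) = 1/((-40602*1/35038 + 3765*(-1/16)) + 50577*(1/97525)) = 1/((-20301/17519 - 3765/16) + 50577/97525) = 1/(-66283851/280304 + 50577/97525) = 1/(-6450155633367/27336647600) = -27336647600/6450155633367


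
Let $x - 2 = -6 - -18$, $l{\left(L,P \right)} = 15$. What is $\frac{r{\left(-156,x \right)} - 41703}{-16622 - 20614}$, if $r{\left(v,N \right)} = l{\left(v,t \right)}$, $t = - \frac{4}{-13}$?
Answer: $\frac{3474}{3103} \approx 1.1196$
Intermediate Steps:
$t = \frac{4}{13}$ ($t = \left(-4\right) \left(- \frac{1}{13}\right) = \frac{4}{13} \approx 0.30769$)
$x = 14$ ($x = 2 - -12 = 2 + \left(-6 + 18\right) = 2 + 12 = 14$)
$r{\left(v,N \right)} = 15$
$\frac{r{\left(-156,x \right)} - 41703}{-16622 - 20614} = \frac{15 - 41703}{-16622 - 20614} = - \frac{41688}{-37236} = \left(-41688\right) \left(- \frac{1}{37236}\right) = \frac{3474}{3103}$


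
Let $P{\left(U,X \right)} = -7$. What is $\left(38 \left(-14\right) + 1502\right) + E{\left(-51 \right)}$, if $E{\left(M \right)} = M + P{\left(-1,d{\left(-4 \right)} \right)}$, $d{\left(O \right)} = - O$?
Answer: $912$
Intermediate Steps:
$E{\left(M \right)} = -7 + M$ ($E{\left(M \right)} = M - 7 = -7 + M$)
$\left(38 \left(-14\right) + 1502\right) + E{\left(-51 \right)} = \left(38 \left(-14\right) + 1502\right) - 58 = \left(-532 + 1502\right) - 58 = 970 - 58 = 912$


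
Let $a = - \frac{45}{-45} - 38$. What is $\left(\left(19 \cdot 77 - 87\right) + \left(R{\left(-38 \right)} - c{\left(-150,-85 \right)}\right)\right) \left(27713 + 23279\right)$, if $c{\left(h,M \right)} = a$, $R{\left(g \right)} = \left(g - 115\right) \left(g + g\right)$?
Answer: $664986672$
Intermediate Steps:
$R{\left(g \right)} = 2 g \left(-115 + g\right)$ ($R{\left(g \right)} = \left(-115 + g\right) 2 g = 2 g \left(-115 + g\right)$)
$a = -37$ ($a = \left(-45\right) \left(- \frac{1}{45}\right) - 38 = 1 - 38 = -37$)
$c{\left(h,M \right)} = -37$
$\left(\left(19 \cdot 77 - 87\right) + \left(R{\left(-38 \right)} - c{\left(-150,-85 \right)}\right)\right) \left(27713 + 23279\right) = \left(\left(19 \cdot 77 - 87\right) - \left(-37 + 76 \left(-115 - 38\right)\right)\right) \left(27713 + 23279\right) = \left(\left(1463 - 87\right) + \left(2 \left(-38\right) \left(-153\right) + 37\right)\right) 50992 = \left(1376 + \left(11628 + 37\right)\right) 50992 = \left(1376 + 11665\right) 50992 = 13041 \cdot 50992 = 664986672$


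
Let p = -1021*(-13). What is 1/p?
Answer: 1/13273 ≈ 7.5341e-5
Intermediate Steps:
p = 13273
1/p = 1/13273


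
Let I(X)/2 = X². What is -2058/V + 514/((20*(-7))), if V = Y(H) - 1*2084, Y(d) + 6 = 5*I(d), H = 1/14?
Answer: -1540783/573482 ≈ -2.6867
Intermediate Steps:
I(X) = 2*X²
H = 1/14 ≈ 0.071429
Y(d) = -6 + 10*d² (Y(d) = -6 + 5*(2*d²) = -6 + 10*d²)
V = -204815/98 (V = (-6 + 10*(1/14)²) - 1*2084 = (-6 + 10*(1/196)) - 2084 = (-6 + 5/98) - 2084 = -583/98 - 2084 = -204815/98 ≈ -2089.9)
-2058/V + 514/((20*(-7))) = -2058/(-204815/98) + 514/((20*(-7))) = -2058*(-98/204815) + 514/(-140) = 201684/204815 + 514*(-1/140) = 201684/204815 - 257/70 = -1540783/573482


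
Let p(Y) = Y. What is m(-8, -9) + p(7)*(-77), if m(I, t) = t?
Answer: -548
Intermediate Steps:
m(-8, -9) + p(7)*(-77) = -9 + 7*(-77) = -9 - 539 = -548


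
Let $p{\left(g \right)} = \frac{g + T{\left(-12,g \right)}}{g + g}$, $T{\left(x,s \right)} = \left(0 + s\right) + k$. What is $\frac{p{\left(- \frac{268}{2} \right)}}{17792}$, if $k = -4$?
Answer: $\frac{17}{298016} \approx 5.7044 \cdot 10^{-5}$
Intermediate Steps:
$T{\left(x,s \right)} = -4 + s$ ($T{\left(x,s \right)} = \left(0 + s\right) - 4 = s - 4 = -4 + s$)
$p{\left(g \right)} = \frac{-4 + 2 g}{2 g}$ ($p{\left(g \right)} = \frac{g + \left(-4 + g\right)}{g + g} = \frac{-4 + 2 g}{2 g}$)
$\frac{p{\left(- \frac{268}{2} \right)}}{17792} = \frac{\frac{1}{\left(-268\right) \frac{1}{2}} \left(-2 - \frac{268}{2}\right)}{17792} = \frac{-2 - 134}{\left(-268\right) \frac{1}{2}} \cdot \frac{1}{17792} = \frac{-2 - 134}{-134} \cdot \frac{1}{17792} = \left(- \frac{1}{134}\right) \left(-136\right) \frac{1}{17792} = \frac{68}{67} \cdot \frac{1}{17792} = \frac{17}{298016}$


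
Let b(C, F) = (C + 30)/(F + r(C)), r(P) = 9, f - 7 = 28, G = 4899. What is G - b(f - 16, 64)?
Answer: 357578/73 ≈ 4898.3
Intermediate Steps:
f = 35 (f = 7 + 28 = 35)
b(C, F) = (30 + C)/(9 + F) (b(C, F) = (C + 30)/(F + 9) = (30 + C)/(9 + F))
G - b(f - 16, 64) = 4899 - (30 + (35 - 16))/(9 + 64) = 4899 - (30 + 19)/73 = 4899 - 49/73 = 357578/73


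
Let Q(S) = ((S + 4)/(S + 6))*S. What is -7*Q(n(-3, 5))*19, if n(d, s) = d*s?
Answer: 7315/3 ≈ 2438.3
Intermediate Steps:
Q(S) = S*(4 + S)/(6 + S) (Q(S) = ((4 + S)/(6 + S))*S = S*(4 + S)/(6 + S))
-7*Q(n(-3, 5))*19 = -7*(-3*5)*(4 - 3*5)/(6 - 3*5)*19 = -(-105)*(4 - 15)/(6 - 15)*19 = -(-105)*(-11)/(-9)*19 = -(-105)*(-1)*(-11)/9*19 = -7*(-55/3)*19 = (385/3)*19 = 7315/3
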